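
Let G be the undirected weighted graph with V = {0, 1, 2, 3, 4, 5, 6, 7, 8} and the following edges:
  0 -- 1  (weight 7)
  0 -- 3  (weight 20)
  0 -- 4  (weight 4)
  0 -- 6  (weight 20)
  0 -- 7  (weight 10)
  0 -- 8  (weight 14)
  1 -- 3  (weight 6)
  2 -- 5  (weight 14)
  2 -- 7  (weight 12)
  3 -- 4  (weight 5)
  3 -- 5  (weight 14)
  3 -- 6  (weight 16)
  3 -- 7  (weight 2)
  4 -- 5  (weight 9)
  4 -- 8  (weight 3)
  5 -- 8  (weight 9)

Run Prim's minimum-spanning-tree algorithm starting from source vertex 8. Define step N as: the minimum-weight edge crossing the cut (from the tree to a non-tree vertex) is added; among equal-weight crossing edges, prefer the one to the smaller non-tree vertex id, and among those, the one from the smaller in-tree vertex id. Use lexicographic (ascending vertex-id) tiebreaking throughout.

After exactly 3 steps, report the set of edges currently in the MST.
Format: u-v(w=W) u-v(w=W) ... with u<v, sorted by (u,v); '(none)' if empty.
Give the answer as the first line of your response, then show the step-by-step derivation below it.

0-4(w=4) 3-4(w=5) 4-8(w=3)

step 1: add edge 4-8 (w=3); MST = {4-8(w=3)}
step 2: add edge 0-4 (w=4); MST = {0-4(w=4) 4-8(w=3)}
step 3: add edge 3-4 (w=5); MST = {0-4(w=4) 3-4(w=5) 4-8(w=3)}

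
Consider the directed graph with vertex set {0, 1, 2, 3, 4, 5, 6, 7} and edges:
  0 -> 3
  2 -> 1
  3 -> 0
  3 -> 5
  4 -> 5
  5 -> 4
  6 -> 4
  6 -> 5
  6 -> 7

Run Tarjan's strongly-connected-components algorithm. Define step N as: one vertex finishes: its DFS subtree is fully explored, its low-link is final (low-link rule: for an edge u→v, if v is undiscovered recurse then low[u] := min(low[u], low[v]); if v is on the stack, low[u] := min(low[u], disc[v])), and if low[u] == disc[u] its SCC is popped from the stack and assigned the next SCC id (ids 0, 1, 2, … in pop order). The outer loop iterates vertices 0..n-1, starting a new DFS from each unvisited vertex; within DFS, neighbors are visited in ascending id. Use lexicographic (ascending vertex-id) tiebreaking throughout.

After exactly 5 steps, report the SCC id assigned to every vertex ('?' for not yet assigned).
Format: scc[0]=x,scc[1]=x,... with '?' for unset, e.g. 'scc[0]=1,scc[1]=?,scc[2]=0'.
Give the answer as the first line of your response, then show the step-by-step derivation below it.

scc[0]=1,scc[1]=2,scc[2]=?,scc[3]=1,scc[4]=0,scc[5]=0,scc[6]=?,scc[7]=?

step 1: low=(low[0]=0,low[1]=?,low[2]=?,low[3]=0,low[4]=2,low[5]=2,low[6]=?,low[7]=?); scc=(scc[0]=?,scc[1]=?,scc[2]=?,scc[3]=?,scc[4]=?,scc[5]=?,scc[6]=?,scc[7]=?)
step 2: low=(low[0]=0,low[1]=?,low[2]=?,low[3]=0,low[4]=2,low[5]=2,low[6]=?,low[7]=?); scc=(scc[0]=?,scc[1]=?,scc[2]=?,scc[3]=?,scc[4]=0,scc[5]=0,scc[6]=?,scc[7]=?)
step 3: low=(low[0]=0,low[1]=?,low[2]=?,low[3]=0,low[4]=2,low[5]=2,low[6]=?,low[7]=?); scc=(scc[0]=?,scc[1]=?,scc[2]=?,scc[3]=?,scc[4]=0,scc[5]=0,scc[6]=?,scc[7]=?)
step 4: low=(low[0]=0,low[1]=?,low[2]=?,low[3]=0,low[4]=2,low[5]=2,low[6]=?,low[7]=?); scc=(scc[0]=1,scc[1]=?,scc[2]=?,scc[3]=1,scc[4]=0,scc[5]=0,scc[6]=?,scc[7]=?)
step 5: low=(low[0]=0,low[1]=4,low[2]=?,low[3]=0,low[4]=2,low[5]=2,low[6]=?,low[7]=?); scc=(scc[0]=1,scc[1]=2,scc[2]=?,scc[3]=1,scc[4]=0,scc[5]=0,scc[6]=?,scc[7]=?)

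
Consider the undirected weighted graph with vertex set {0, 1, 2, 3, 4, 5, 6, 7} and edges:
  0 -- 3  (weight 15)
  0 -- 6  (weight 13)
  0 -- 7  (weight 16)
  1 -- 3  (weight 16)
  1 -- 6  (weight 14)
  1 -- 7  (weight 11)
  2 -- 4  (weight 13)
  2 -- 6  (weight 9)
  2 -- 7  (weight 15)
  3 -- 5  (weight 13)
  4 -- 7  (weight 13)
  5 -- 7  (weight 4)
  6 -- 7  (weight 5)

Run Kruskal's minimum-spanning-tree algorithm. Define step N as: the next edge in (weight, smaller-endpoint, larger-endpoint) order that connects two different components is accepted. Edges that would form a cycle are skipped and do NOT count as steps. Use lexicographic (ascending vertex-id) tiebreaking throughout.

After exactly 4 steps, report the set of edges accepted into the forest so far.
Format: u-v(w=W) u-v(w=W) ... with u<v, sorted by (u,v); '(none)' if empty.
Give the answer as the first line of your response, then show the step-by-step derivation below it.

1-7(w=11) 2-6(w=9) 5-7(w=4) 6-7(w=5)

step 1: add edge 5-7 (w=4); MST = {5-7(w=4)}
step 2: add edge 6-7 (w=5); MST = {5-7(w=4) 6-7(w=5)}
step 3: add edge 2-6 (w=9); MST = {2-6(w=9) 5-7(w=4) 6-7(w=5)}
step 4: add edge 1-7 (w=11); MST = {1-7(w=11) 2-6(w=9) 5-7(w=4) 6-7(w=5)}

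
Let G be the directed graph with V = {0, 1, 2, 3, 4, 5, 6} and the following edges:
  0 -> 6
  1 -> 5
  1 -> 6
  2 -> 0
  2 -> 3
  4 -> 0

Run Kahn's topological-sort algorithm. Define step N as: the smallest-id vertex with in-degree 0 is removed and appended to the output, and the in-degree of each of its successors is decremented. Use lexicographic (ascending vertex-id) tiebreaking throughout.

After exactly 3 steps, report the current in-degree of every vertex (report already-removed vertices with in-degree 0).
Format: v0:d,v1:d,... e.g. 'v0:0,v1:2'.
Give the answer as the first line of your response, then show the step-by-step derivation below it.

v0:1,v1:0,v2:0,v3:0,v4:0,v5:0,v6:1

step 1: output 1; order=[1]; indeg=(2,0,0,1,0,0,1)
step 2: output 2; order=[1,2]; indeg=(1,0,0,0,0,0,1)
step 3: output 3; order=[1,2,3]; indeg=(1,0,0,0,0,0,1)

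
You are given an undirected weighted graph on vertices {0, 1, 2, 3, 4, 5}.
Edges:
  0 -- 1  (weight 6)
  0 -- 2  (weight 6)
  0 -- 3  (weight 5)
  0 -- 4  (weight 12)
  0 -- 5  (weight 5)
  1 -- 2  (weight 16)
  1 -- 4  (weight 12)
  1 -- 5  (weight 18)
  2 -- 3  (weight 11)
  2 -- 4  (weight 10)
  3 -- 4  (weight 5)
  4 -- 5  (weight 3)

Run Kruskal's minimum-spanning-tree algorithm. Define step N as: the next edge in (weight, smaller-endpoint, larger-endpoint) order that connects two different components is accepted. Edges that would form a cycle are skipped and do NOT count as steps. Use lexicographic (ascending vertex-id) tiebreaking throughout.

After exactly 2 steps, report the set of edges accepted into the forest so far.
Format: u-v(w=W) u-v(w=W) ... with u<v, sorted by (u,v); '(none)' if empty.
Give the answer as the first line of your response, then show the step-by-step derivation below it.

0-3(w=5) 4-5(w=3)

step 1: add edge 4-5 (w=3); MST = {4-5(w=3)}
step 2: add edge 0-3 (w=5); MST = {0-3(w=5) 4-5(w=3)}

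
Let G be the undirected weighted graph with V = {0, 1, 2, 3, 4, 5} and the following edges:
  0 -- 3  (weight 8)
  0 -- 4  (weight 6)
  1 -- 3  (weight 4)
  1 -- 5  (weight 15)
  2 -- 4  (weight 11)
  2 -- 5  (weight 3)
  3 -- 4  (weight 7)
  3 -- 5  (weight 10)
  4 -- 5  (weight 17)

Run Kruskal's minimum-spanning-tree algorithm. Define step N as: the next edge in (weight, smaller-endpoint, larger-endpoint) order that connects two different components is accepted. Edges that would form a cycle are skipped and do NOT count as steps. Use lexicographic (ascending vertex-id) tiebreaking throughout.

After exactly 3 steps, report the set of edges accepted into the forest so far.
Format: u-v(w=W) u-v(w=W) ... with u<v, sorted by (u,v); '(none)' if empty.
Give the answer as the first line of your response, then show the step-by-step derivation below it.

0-4(w=6) 1-3(w=4) 2-5(w=3)

step 1: add edge 2-5 (w=3); MST = {2-5(w=3)}
step 2: add edge 1-3 (w=4); MST = {1-3(w=4) 2-5(w=3)}
step 3: add edge 0-4 (w=6); MST = {0-4(w=6) 1-3(w=4) 2-5(w=3)}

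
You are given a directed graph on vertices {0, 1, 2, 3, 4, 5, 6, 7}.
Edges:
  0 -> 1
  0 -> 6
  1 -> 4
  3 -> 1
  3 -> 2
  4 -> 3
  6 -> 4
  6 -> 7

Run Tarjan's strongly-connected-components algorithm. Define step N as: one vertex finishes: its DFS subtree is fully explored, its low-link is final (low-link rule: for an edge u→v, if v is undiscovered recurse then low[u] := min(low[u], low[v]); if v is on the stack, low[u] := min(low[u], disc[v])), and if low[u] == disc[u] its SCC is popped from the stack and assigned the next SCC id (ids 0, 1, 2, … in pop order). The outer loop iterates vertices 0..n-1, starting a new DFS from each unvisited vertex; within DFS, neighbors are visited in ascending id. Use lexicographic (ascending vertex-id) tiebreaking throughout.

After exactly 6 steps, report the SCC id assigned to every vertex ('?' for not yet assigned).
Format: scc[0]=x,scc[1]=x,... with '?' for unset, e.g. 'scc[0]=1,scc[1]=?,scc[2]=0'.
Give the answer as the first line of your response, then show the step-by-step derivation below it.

scc[0]=?,scc[1]=1,scc[2]=0,scc[3]=1,scc[4]=1,scc[5]=?,scc[6]=3,scc[7]=2

step 1: low=(low[0]=0,low[1]=1,low[2]=4,low[3]=1,low[4]=2,low[5]=?,low[6]=?,low[7]=?); scc=(scc[0]=?,scc[1]=?,scc[2]=0,scc[3]=?,scc[4]=?,scc[5]=?,scc[6]=?,scc[7]=?)
step 2: low=(low[0]=0,low[1]=1,low[2]=4,low[3]=1,low[4]=2,low[5]=?,low[6]=?,low[7]=?); scc=(scc[0]=?,scc[1]=?,scc[2]=0,scc[3]=?,scc[4]=?,scc[5]=?,scc[6]=?,scc[7]=?)
step 3: low=(low[0]=0,low[1]=1,low[2]=4,low[3]=1,low[4]=1,low[5]=?,low[6]=?,low[7]=?); scc=(scc[0]=?,scc[1]=?,scc[2]=0,scc[3]=?,scc[4]=?,scc[5]=?,scc[6]=?,scc[7]=?)
step 4: low=(low[0]=0,low[1]=1,low[2]=4,low[3]=1,low[4]=1,low[5]=?,low[6]=?,low[7]=?); scc=(scc[0]=?,scc[1]=1,scc[2]=0,scc[3]=1,scc[4]=1,scc[5]=?,scc[6]=?,scc[7]=?)
step 5: low=(low[0]=0,low[1]=1,low[2]=4,low[3]=1,low[4]=1,low[5]=?,low[6]=5,low[7]=6); scc=(scc[0]=?,scc[1]=1,scc[2]=0,scc[3]=1,scc[4]=1,scc[5]=?,scc[6]=?,scc[7]=2)
step 6: low=(low[0]=0,low[1]=1,low[2]=4,low[3]=1,low[4]=1,low[5]=?,low[6]=5,low[7]=6); scc=(scc[0]=?,scc[1]=1,scc[2]=0,scc[3]=1,scc[4]=1,scc[5]=?,scc[6]=3,scc[7]=2)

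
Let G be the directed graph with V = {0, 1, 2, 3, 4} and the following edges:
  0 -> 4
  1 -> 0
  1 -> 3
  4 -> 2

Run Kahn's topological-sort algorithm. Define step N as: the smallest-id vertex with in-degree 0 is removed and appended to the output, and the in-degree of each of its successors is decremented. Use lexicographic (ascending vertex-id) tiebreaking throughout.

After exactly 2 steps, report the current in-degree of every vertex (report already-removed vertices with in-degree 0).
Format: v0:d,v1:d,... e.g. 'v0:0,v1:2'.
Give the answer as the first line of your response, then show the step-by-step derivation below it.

v0:0,v1:0,v2:1,v3:0,v4:0

step 1: output 1; order=[1]; indeg=(0,0,1,0,1)
step 2: output 0; order=[1,0]; indeg=(0,0,1,0,0)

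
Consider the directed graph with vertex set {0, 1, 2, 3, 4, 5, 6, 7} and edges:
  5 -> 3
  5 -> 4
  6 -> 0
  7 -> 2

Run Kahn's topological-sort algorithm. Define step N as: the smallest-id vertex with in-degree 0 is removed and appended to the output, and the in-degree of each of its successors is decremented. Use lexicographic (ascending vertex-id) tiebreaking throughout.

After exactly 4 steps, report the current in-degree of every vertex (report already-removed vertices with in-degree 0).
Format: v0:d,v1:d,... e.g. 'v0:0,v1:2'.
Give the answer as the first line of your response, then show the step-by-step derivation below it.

v0:1,v1:0,v2:1,v3:0,v4:0,v5:0,v6:0,v7:0

step 1: output 1; order=[1]; indeg=(1,0,1,1,1,0,0,0)
step 2: output 5; order=[1,5]; indeg=(1,0,1,0,0,0,0,0)
step 3: output 3; order=[1,5,3]; indeg=(1,0,1,0,0,0,0,0)
step 4: output 4; order=[1,5,3,4]; indeg=(1,0,1,0,0,0,0,0)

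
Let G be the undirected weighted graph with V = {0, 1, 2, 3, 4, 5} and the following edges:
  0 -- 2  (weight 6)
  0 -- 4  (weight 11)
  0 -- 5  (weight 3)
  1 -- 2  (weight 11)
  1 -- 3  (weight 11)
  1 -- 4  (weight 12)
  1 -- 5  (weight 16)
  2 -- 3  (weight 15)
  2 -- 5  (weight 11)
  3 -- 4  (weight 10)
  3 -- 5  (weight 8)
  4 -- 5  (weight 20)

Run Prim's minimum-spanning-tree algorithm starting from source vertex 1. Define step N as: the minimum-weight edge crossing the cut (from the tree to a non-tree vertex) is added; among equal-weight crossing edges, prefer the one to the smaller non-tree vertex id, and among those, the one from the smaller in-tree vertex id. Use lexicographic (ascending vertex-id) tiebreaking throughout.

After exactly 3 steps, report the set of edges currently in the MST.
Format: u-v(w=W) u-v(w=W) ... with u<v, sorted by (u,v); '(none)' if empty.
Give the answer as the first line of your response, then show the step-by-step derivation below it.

0-2(w=6) 0-5(w=3) 1-2(w=11)

step 1: add edge 1-2 (w=11); MST = {1-2(w=11)}
step 2: add edge 0-2 (w=6); MST = {0-2(w=6) 1-2(w=11)}
step 3: add edge 0-5 (w=3); MST = {0-2(w=6) 0-5(w=3) 1-2(w=11)}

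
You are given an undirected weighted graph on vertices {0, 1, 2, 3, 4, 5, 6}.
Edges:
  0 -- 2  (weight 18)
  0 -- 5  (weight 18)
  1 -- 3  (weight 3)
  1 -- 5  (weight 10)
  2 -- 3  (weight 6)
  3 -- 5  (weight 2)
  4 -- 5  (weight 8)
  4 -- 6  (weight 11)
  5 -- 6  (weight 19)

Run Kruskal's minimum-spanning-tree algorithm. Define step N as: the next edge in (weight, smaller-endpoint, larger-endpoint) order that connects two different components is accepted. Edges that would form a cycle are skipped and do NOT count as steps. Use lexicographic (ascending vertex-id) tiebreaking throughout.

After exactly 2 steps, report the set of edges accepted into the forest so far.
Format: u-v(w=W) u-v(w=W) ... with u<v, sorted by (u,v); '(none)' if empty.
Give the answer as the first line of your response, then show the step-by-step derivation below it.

1-3(w=3) 3-5(w=2)

step 1: add edge 3-5 (w=2); MST = {3-5(w=2)}
step 2: add edge 1-3 (w=3); MST = {1-3(w=3) 3-5(w=2)}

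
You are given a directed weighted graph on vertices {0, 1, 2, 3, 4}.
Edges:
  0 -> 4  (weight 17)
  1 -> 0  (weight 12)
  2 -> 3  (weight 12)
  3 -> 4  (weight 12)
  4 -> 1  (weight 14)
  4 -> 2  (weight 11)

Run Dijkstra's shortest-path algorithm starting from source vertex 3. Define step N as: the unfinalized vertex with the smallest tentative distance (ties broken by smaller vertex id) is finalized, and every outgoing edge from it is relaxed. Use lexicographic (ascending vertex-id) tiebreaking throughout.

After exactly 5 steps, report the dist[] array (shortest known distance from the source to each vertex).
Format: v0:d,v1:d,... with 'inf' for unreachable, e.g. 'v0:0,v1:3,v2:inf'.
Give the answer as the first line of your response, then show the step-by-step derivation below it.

v0:38,v1:26,v2:23,v3:0,v4:12

step 1: dist = v0:inf,v1:inf,v2:inf,v3:0,v4:12
step 2: dist = v0:inf,v1:26,v2:23,v3:0,v4:12
step 3: dist = v0:inf,v1:26,v2:23,v3:0,v4:12
step 4: dist = v0:38,v1:26,v2:23,v3:0,v4:12
step 5: dist = v0:38,v1:26,v2:23,v3:0,v4:12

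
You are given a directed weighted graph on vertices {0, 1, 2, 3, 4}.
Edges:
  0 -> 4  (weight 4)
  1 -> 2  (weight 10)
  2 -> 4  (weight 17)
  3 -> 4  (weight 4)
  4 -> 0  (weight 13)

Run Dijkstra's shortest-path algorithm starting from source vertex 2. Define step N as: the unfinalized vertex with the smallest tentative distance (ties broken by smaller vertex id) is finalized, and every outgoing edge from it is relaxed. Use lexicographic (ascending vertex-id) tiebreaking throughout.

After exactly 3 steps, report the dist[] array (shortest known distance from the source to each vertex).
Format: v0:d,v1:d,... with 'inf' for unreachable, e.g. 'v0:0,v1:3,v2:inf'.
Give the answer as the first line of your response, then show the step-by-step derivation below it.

v0:30,v1:inf,v2:0,v3:inf,v4:17

step 1: dist = v0:inf,v1:inf,v2:0,v3:inf,v4:17
step 2: dist = v0:30,v1:inf,v2:0,v3:inf,v4:17
step 3: dist = v0:30,v1:inf,v2:0,v3:inf,v4:17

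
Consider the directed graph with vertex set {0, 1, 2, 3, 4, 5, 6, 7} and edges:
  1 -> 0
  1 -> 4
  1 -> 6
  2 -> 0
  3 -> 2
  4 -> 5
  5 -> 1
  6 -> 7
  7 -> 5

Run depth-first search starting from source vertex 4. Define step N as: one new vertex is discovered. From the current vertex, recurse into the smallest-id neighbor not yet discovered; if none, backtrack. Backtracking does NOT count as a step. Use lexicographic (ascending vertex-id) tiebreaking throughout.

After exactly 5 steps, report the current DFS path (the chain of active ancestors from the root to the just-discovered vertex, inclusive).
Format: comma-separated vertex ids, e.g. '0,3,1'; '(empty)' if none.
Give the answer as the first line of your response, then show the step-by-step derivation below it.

4,5,1,6

step 1: discover 4; path=4; order=4
step 2: discover 5; path=4>5; order=4,5
step 3: discover 1; path=4>5>1; order=4,5,1
step 4: discover 0; path=4>5>1>0; order=4,5,1,0
step 5: discover 6; path=4>5>1>6; order=4,5,1,0,6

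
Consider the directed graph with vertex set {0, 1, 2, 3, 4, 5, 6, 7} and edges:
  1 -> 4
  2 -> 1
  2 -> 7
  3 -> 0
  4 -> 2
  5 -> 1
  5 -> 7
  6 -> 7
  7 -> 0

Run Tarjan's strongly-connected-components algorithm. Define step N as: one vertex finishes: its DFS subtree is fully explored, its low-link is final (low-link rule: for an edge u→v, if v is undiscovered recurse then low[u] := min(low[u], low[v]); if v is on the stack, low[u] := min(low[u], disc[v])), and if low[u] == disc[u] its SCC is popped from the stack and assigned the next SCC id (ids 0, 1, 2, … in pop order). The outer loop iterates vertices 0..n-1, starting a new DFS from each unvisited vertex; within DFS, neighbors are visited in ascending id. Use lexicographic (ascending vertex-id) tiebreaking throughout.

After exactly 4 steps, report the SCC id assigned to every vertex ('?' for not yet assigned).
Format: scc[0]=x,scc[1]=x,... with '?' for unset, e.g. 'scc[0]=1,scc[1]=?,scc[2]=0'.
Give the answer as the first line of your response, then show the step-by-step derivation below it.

scc[0]=0,scc[1]=?,scc[2]=?,scc[3]=?,scc[4]=?,scc[5]=?,scc[6]=?,scc[7]=1

step 1: low=(low[0]=0,low[1]=?,low[2]=?,low[3]=?,low[4]=?,low[5]=?,low[6]=?,low[7]=?); scc=(scc[0]=0,scc[1]=?,scc[2]=?,scc[3]=?,scc[4]=?,scc[5]=?,scc[6]=?,scc[7]=?)
step 2: low=(low[0]=0,low[1]=1,low[2]=1,low[3]=?,low[4]=2,low[5]=?,low[6]=?,low[7]=4); scc=(scc[0]=0,scc[1]=?,scc[2]=?,scc[3]=?,scc[4]=?,scc[5]=?,scc[6]=?,scc[7]=1)
step 3: low=(low[0]=0,low[1]=1,low[2]=1,low[3]=?,low[4]=2,low[5]=?,low[6]=?,low[7]=4); scc=(scc[0]=0,scc[1]=?,scc[2]=?,scc[3]=?,scc[4]=?,scc[5]=?,scc[6]=?,scc[7]=1)
step 4: low=(low[0]=0,low[1]=1,low[2]=1,low[3]=?,low[4]=1,low[5]=?,low[6]=?,low[7]=4); scc=(scc[0]=0,scc[1]=?,scc[2]=?,scc[3]=?,scc[4]=?,scc[5]=?,scc[6]=?,scc[7]=1)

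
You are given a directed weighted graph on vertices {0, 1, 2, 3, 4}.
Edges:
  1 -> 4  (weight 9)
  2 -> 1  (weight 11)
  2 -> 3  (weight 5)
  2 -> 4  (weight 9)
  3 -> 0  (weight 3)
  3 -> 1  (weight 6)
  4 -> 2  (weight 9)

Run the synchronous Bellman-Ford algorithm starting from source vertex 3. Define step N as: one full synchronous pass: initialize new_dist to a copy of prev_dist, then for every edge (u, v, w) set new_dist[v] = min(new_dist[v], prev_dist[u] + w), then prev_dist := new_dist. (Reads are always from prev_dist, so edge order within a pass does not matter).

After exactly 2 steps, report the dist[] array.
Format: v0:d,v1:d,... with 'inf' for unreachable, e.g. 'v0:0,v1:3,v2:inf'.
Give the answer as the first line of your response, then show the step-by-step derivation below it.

v0:3,v1:6,v2:inf,v3:0,v4:15

step 1: dist = v0:3,v1:6,v2:inf,v3:0,v4:inf
step 2: dist = v0:3,v1:6,v2:inf,v3:0,v4:15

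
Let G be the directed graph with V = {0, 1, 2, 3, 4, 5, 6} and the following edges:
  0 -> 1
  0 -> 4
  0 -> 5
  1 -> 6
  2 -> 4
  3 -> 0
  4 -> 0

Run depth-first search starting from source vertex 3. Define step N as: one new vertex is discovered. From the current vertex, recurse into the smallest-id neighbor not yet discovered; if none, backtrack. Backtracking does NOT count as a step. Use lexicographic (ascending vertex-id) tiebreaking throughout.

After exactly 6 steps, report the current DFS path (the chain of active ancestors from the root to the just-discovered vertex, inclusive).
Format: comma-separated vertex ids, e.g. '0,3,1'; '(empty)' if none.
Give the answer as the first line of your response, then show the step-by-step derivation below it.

3,0,5

step 1: discover 3; path=3; order=3
step 2: discover 0; path=3>0; order=3,0
step 3: discover 1; path=3>0>1; order=3,0,1
step 4: discover 6; path=3>0>1>6; order=3,0,1,6
step 5: discover 4; path=3>0>4; order=3,0,1,6,4
step 6: discover 5; path=3>0>5; order=3,0,1,6,4,5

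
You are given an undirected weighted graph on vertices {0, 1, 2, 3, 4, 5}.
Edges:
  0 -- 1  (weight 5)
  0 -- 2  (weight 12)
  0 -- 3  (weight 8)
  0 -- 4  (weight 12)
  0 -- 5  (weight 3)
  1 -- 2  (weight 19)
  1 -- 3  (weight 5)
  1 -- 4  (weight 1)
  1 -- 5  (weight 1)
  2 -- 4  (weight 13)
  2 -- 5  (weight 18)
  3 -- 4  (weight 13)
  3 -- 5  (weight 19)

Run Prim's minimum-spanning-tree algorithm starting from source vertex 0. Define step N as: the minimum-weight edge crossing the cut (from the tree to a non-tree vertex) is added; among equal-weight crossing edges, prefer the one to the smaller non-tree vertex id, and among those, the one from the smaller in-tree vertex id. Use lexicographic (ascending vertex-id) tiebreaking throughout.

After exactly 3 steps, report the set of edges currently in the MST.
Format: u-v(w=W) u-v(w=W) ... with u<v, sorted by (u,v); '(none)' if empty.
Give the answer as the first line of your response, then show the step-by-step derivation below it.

0-5(w=3) 1-4(w=1) 1-5(w=1)

step 1: add edge 0-5 (w=3); MST = {0-5(w=3)}
step 2: add edge 1-5 (w=1); MST = {0-5(w=3) 1-5(w=1)}
step 3: add edge 1-4 (w=1); MST = {0-5(w=3) 1-4(w=1) 1-5(w=1)}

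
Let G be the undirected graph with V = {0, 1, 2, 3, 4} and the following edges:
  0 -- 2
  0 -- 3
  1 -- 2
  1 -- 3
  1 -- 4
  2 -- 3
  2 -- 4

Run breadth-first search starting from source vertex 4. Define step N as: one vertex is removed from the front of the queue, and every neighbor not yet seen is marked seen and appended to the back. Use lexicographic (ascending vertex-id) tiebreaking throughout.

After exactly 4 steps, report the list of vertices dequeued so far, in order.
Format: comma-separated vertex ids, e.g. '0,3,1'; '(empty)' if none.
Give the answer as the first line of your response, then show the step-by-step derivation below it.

4,1,2,3

step 1: dequeue 4; queue=[1,2]; order=4
step 2: dequeue 1; queue=[2,3]; order=4,1
step 3: dequeue 2; queue=[3,0]; order=4,1,2
step 4: dequeue 3; queue=[0]; order=4,1,2,3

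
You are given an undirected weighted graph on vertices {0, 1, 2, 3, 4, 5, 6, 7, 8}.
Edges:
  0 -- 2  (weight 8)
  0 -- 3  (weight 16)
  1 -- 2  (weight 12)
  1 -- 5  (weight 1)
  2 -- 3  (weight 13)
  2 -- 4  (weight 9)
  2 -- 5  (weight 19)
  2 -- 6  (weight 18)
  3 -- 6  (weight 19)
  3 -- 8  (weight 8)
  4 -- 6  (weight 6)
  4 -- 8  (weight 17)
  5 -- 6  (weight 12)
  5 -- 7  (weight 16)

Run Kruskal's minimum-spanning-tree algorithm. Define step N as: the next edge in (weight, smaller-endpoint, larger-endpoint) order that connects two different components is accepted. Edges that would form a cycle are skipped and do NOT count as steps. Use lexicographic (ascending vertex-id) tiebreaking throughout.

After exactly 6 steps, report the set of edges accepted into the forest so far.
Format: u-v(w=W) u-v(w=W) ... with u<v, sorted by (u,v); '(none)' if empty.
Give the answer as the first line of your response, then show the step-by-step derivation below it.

0-2(w=8) 1-2(w=12) 1-5(w=1) 2-4(w=9) 3-8(w=8) 4-6(w=6)

step 1: add edge 1-5 (w=1); MST = {1-5(w=1)}
step 2: add edge 4-6 (w=6); MST = {1-5(w=1) 4-6(w=6)}
step 3: add edge 0-2 (w=8); MST = {0-2(w=8) 1-5(w=1) 4-6(w=6)}
step 4: add edge 3-8 (w=8); MST = {0-2(w=8) 1-5(w=1) 3-8(w=8) 4-6(w=6)}
step 5: add edge 2-4 (w=9); MST = {0-2(w=8) 1-5(w=1) 2-4(w=9) 3-8(w=8) 4-6(w=6)}
step 6: add edge 1-2 (w=12); MST = {0-2(w=8) 1-2(w=12) 1-5(w=1) 2-4(w=9) 3-8(w=8) 4-6(w=6)}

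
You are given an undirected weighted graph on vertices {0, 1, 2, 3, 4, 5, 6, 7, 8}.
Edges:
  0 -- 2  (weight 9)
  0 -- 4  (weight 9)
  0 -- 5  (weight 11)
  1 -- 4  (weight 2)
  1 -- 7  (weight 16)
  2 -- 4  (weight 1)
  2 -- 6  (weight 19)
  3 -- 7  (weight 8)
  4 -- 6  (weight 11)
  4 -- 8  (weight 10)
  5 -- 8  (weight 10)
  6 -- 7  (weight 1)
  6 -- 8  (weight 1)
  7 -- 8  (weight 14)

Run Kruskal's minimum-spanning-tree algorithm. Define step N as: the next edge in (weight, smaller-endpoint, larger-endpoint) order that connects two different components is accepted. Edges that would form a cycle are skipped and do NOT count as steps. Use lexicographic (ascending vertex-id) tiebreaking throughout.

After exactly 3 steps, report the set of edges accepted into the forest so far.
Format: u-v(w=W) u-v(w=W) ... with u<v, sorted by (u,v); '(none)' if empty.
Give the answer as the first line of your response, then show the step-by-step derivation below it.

2-4(w=1) 6-7(w=1) 6-8(w=1)

step 1: add edge 2-4 (w=1); MST = {2-4(w=1)}
step 2: add edge 6-7 (w=1); MST = {2-4(w=1) 6-7(w=1)}
step 3: add edge 6-8 (w=1); MST = {2-4(w=1) 6-7(w=1) 6-8(w=1)}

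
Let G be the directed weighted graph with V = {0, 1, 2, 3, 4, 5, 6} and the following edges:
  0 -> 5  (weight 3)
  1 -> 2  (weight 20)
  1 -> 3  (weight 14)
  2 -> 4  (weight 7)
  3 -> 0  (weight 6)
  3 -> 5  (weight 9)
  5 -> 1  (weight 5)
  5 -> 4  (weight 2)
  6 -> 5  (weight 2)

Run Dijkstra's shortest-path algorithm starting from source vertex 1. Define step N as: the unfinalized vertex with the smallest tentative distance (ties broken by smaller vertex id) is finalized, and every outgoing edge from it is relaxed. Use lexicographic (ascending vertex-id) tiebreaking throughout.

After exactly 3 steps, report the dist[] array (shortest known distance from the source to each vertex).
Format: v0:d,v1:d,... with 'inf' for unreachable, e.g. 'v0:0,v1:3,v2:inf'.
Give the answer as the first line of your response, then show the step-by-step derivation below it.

v0:20,v1:0,v2:20,v3:14,v4:inf,v5:23,v6:inf

step 1: dist = v0:inf,v1:0,v2:20,v3:14,v4:inf,v5:inf,v6:inf
step 2: dist = v0:20,v1:0,v2:20,v3:14,v4:inf,v5:23,v6:inf
step 3: dist = v0:20,v1:0,v2:20,v3:14,v4:inf,v5:23,v6:inf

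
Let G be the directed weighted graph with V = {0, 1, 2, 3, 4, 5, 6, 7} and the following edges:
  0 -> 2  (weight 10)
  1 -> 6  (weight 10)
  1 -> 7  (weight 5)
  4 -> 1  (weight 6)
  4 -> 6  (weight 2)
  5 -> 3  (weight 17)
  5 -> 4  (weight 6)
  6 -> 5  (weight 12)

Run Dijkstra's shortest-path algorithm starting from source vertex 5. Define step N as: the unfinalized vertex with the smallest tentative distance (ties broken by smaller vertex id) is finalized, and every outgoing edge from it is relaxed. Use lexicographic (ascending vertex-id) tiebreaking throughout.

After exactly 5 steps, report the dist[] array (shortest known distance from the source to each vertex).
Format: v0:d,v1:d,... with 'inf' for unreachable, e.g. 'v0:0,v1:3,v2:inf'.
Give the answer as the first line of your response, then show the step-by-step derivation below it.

v0:inf,v1:12,v2:inf,v3:17,v4:6,v5:0,v6:8,v7:17

step 1: dist = v0:inf,v1:inf,v2:inf,v3:17,v4:6,v5:0,v6:inf,v7:inf
step 2: dist = v0:inf,v1:12,v2:inf,v3:17,v4:6,v5:0,v6:8,v7:inf
step 3: dist = v0:inf,v1:12,v2:inf,v3:17,v4:6,v5:0,v6:8,v7:inf
step 4: dist = v0:inf,v1:12,v2:inf,v3:17,v4:6,v5:0,v6:8,v7:17
step 5: dist = v0:inf,v1:12,v2:inf,v3:17,v4:6,v5:0,v6:8,v7:17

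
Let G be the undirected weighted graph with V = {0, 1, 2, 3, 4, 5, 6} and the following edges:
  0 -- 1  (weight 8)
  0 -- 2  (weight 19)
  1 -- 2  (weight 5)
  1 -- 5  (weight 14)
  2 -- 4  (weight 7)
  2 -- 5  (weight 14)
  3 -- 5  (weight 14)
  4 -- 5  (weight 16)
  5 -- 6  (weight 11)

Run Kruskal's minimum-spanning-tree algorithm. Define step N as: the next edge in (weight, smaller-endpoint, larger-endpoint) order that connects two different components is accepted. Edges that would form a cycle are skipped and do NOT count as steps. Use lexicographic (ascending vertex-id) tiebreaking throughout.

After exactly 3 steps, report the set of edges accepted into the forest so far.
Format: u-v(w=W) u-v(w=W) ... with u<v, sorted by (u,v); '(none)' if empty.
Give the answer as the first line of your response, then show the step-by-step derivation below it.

0-1(w=8) 1-2(w=5) 2-4(w=7)

step 1: add edge 1-2 (w=5); MST = {1-2(w=5)}
step 2: add edge 2-4 (w=7); MST = {1-2(w=5) 2-4(w=7)}
step 3: add edge 0-1 (w=8); MST = {0-1(w=8) 1-2(w=5) 2-4(w=7)}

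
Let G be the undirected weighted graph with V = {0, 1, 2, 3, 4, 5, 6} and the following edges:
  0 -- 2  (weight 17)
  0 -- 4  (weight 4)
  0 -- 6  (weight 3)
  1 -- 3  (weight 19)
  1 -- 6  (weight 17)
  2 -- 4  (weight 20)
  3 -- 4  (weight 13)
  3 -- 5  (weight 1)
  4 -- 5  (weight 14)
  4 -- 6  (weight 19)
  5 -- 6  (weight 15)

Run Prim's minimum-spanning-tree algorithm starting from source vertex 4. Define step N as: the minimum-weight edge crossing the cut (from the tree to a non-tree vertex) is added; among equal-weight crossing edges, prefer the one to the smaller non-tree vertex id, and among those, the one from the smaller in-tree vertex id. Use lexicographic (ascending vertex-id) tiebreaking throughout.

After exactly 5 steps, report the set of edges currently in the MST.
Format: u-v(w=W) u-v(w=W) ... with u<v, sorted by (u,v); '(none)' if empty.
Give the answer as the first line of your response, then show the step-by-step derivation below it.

0-4(w=4) 0-6(w=3) 1-6(w=17) 3-4(w=13) 3-5(w=1)

step 1: add edge 0-4 (w=4); MST = {0-4(w=4)}
step 2: add edge 0-6 (w=3); MST = {0-4(w=4) 0-6(w=3)}
step 3: add edge 3-4 (w=13); MST = {0-4(w=4) 0-6(w=3) 3-4(w=13)}
step 4: add edge 3-5 (w=1); MST = {0-4(w=4) 0-6(w=3) 3-4(w=13) 3-5(w=1)}
step 5: add edge 1-6 (w=17); MST = {0-4(w=4) 0-6(w=3) 1-6(w=17) 3-4(w=13) 3-5(w=1)}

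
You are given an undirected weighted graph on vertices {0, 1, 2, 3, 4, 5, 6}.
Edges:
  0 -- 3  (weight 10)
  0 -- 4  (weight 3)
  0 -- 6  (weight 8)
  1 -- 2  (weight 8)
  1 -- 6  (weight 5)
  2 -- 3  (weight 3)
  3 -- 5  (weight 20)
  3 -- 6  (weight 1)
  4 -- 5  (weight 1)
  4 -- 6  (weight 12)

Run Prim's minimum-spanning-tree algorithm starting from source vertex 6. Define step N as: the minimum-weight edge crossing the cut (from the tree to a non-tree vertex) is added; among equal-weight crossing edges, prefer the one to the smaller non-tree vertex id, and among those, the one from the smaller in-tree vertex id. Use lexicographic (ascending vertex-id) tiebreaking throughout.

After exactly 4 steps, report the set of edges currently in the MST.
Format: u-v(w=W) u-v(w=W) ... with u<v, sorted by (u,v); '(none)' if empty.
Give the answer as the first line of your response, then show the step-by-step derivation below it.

0-6(w=8) 1-6(w=5) 2-3(w=3) 3-6(w=1)

step 1: add edge 3-6 (w=1); MST = {3-6(w=1)}
step 2: add edge 2-3 (w=3); MST = {2-3(w=3) 3-6(w=1)}
step 3: add edge 1-6 (w=5); MST = {1-6(w=5) 2-3(w=3) 3-6(w=1)}
step 4: add edge 0-6 (w=8); MST = {0-6(w=8) 1-6(w=5) 2-3(w=3) 3-6(w=1)}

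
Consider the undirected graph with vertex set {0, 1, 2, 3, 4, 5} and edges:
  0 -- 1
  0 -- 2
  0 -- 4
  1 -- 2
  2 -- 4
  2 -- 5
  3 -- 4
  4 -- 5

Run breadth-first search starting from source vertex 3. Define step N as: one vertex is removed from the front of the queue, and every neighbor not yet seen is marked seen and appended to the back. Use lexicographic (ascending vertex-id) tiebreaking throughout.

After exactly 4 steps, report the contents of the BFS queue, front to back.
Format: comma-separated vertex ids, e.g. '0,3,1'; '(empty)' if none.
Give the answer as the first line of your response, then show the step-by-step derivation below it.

5,1

step 1: dequeue 3; queue=[4]; order=3
step 2: dequeue 4; queue=[0,2,5]; order=3,4
step 3: dequeue 0; queue=[2,5,1]; order=3,4,0
step 4: dequeue 2; queue=[5,1]; order=3,4,0,2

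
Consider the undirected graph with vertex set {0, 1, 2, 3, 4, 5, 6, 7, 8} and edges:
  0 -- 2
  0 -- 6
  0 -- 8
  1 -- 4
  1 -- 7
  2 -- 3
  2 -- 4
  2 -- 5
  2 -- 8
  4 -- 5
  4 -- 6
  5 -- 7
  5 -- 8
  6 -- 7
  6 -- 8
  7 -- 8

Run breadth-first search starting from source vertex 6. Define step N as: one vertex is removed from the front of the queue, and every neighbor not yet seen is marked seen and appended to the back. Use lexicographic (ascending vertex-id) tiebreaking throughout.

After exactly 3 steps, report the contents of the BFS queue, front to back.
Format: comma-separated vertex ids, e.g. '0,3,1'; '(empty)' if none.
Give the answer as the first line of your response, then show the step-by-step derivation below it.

7,8,2,1,5

step 1: dequeue 6; queue=[0,4,7,8]; order=6
step 2: dequeue 0; queue=[4,7,8,2]; order=6,0
step 3: dequeue 4; queue=[7,8,2,1,5]; order=6,0,4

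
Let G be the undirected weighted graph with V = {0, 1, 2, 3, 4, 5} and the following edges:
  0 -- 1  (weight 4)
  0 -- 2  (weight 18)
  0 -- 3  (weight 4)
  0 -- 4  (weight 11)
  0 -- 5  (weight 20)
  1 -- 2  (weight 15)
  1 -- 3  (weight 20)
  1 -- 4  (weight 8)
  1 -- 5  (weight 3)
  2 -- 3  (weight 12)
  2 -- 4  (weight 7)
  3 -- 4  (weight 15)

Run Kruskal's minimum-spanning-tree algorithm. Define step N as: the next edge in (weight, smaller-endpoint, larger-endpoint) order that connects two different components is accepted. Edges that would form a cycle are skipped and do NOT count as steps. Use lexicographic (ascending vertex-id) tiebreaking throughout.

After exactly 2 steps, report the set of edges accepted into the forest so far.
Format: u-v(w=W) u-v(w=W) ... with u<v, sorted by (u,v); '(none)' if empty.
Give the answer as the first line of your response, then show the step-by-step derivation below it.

0-1(w=4) 1-5(w=3)

step 1: add edge 1-5 (w=3); MST = {1-5(w=3)}
step 2: add edge 0-1 (w=4); MST = {0-1(w=4) 1-5(w=3)}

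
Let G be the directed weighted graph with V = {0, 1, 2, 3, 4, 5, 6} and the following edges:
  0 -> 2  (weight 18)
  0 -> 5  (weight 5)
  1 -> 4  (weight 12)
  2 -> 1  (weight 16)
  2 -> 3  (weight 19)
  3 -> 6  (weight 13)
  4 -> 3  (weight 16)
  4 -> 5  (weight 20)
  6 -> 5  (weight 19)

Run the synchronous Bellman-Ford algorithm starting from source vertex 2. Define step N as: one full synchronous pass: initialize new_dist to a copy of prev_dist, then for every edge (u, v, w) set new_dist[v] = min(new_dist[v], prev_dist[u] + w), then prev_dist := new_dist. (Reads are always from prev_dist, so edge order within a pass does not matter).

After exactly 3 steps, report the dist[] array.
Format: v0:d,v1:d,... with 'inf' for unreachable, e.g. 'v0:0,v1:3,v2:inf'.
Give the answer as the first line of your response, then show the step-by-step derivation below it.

v0:inf,v1:16,v2:0,v3:19,v4:28,v5:48,v6:32

step 1: dist = v0:inf,v1:16,v2:0,v3:19,v4:inf,v5:inf,v6:inf
step 2: dist = v0:inf,v1:16,v2:0,v3:19,v4:28,v5:inf,v6:32
step 3: dist = v0:inf,v1:16,v2:0,v3:19,v4:28,v5:48,v6:32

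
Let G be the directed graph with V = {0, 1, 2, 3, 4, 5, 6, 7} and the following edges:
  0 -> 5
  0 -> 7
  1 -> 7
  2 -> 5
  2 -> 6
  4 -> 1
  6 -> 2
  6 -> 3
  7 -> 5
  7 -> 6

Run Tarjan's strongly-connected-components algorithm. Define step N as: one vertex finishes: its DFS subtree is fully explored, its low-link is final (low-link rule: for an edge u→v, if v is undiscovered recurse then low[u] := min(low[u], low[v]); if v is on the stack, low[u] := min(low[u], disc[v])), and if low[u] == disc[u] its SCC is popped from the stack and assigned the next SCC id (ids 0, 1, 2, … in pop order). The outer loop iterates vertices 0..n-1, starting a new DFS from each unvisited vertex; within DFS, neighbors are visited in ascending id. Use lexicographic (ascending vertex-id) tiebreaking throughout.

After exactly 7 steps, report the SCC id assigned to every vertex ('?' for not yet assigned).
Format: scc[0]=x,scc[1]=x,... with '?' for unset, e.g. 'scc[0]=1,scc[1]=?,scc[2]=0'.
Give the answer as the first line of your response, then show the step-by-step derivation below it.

scc[0]=4,scc[1]=5,scc[2]=2,scc[3]=1,scc[4]=?,scc[5]=0,scc[6]=2,scc[7]=3

step 1: low=(low[0]=0,low[1]=?,low[2]=?,low[3]=?,low[4]=?,low[5]=1,low[6]=?,low[7]=?); scc=(scc[0]=?,scc[1]=?,scc[2]=?,scc[3]=?,scc[4]=?,scc[5]=0,scc[6]=?,scc[7]=?)
step 2: low=(low[0]=0,low[1]=?,low[2]=3,low[3]=?,low[4]=?,low[5]=1,low[6]=3,low[7]=2); scc=(scc[0]=?,scc[1]=?,scc[2]=?,scc[3]=?,scc[4]=?,scc[5]=0,scc[6]=?,scc[7]=?)
step 3: low=(low[0]=0,low[1]=?,low[2]=3,low[3]=5,low[4]=?,low[5]=1,low[6]=3,low[7]=2); scc=(scc[0]=?,scc[1]=?,scc[2]=?,scc[3]=1,scc[4]=?,scc[5]=0,scc[6]=?,scc[7]=?)
step 4: low=(low[0]=0,low[1]=?,low[2]=3,low[3]=5,low[4]=?,low[5]=1,low[6]=3,low[7]=2); scc=(scc[0]=?,scc[1]=?,scc[2]=2,scc[3]=1,scc[4]=?,scc[5]=0,scc[6]=2,scc[7]=?)
step 5: low=(low[0]=0,low[1]=?,low[2]=3,low[3]=5,low[4]=?,low[5]=1,low[6]=3,low[7]=2); scc=(scc[0]=?,scc[1]=?,scc[2]=2,scc[3]=1,scc[4]=?,scc[5]=0,scc[6]=2,scc[7]=3)
step 6: low=(low[0]=0,low[1]=?,low[2]=3,low[3]=5,low[4]=?,low[5]=1,low[6]=3,low[7]=2); scc=(scc[0]=4,scc[1]=?,scc[2]=2,scc[3]=1,scc[4]=?,scc[5]=0,scc[6]=2,scc[7]=3)
step 7: low=(low[0]=0,low[1]=6,low[2]=3,low[3]=5,low[4]=?,low[5]=1,low[6]=3,low[7]=2); scc=(scc[0]=4,scc[1]=5,scc[2]=2,scc[3]=1,scc[4]=?,scc[5]=0,scc[6]=2,scc[7]=3)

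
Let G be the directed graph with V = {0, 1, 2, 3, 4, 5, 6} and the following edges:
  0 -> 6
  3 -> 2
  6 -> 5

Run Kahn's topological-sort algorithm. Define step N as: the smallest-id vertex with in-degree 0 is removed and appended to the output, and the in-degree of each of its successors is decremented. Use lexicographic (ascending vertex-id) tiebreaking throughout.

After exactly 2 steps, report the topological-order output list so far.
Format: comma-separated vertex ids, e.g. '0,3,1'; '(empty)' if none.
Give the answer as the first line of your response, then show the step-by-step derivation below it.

0,1

step 1: output 0; order=[0]; indeg=(0,0,1,0,0,1,0)
step 2: output 1; order=[0,1]; indeg=(0,0,1,0,0,1,0)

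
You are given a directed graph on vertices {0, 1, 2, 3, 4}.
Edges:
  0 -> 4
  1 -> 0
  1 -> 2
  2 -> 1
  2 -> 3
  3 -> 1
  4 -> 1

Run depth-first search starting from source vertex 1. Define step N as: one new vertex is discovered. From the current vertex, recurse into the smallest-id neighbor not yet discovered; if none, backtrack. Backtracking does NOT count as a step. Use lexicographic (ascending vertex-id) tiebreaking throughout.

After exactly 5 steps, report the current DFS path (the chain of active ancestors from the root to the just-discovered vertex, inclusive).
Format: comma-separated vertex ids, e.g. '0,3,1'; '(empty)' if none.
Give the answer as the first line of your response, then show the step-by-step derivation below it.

1,2,3

step 1: discover 1; path=1; order=1
step 2: discover 0; path=1>0; order=1,0
step 3: discover 4; path=1>0>4; order=1,0,4
step 4: discover 2; path=1>2; order=1,0,4,2
step 5: discover 3; path=1>2>3; order=1,0,4,2,3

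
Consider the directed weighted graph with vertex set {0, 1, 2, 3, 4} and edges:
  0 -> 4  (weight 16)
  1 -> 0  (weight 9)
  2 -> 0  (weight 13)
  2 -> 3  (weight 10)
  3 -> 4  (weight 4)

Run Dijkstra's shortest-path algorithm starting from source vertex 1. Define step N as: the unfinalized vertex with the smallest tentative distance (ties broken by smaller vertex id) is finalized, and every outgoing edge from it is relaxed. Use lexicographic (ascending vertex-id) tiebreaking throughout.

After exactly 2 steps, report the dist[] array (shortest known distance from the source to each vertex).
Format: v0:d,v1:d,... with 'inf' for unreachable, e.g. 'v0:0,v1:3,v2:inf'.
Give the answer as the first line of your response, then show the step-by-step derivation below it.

v0:9,v1:0,v2:inf,v3:inf,v4:25

step 1: dist = v0:9,v1:0,v2:inf,v3:inf,v4:inf
step 2: dist = v0:9,v1:0,v2:inf,v3:inf,v4:25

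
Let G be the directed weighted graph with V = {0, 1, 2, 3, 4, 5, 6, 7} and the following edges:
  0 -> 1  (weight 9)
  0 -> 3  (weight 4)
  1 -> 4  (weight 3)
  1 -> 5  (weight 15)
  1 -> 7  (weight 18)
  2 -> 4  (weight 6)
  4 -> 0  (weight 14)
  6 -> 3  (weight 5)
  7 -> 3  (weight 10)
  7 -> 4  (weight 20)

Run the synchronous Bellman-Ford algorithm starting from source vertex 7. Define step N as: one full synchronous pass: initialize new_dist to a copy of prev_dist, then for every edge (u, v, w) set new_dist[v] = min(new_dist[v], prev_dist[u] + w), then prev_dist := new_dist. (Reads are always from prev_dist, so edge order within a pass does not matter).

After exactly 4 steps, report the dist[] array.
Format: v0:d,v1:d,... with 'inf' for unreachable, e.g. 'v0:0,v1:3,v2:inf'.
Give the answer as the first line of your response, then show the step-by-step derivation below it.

v0:34,v1:43,v2:inf,v3:10,v4:20,v5:58,v6:inf,v7:0

step 1: dist = v0:inf,v1:inf,v2:inf,v3:10,v4:20,v5:inf,v6:inf,v7:0
step 2: dist = v0:34,v1:inf,v2:inf,v3:10,v4:20,v5:inf,v6:inf,v7:0
step 3: dist = v0:34,v1:43,v2:inf,v3:10,v4:20,v5:inf,v6:inf,v7:0
step 4: dist = v0:34,v1:43,v2:inf,v3:10,v4:20,v5:58,v6:inf,v7:0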